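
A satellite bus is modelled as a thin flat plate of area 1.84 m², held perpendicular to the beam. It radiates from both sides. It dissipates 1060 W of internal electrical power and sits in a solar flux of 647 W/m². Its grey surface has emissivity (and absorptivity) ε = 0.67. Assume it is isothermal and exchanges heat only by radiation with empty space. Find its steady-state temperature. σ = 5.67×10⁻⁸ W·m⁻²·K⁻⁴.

At steady state, absorbed solar power + internal power = radiated power.
Absorbed: α·S·A_cross = 0.67·647·1.840 = 797.6 W (cross-section A).
Total input = 797.6 + 1060 = 1858 W.
Radiated: εσ·A_surf·T⁴ with A_surf = 2A = 3.680 m².
T⁴ = 1858/(0.67·5.67×10⁻⁸·3.680) = 1.329×10¹⁰ K⁴.

T ≈ 340 K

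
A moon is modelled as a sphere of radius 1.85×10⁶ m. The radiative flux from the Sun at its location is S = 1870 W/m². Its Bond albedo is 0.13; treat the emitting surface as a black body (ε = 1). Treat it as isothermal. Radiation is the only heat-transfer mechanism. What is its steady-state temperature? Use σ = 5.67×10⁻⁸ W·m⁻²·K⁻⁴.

T ≈ 291 K

At equilibrium, absorbed power = emitted power.
Absorbing cross-section = πr² = 1.075×10¹³ m²; emitting surface = 4πr² = 4.301×10¹³ m² (ratio 4).
(1−a)S·A_cross = εσ·A_surf·T⁴  ⇒  T⁴ = (1−a)S/(4σ).
T⁴ = 0.870·1870/(4·5.67×10⁻⁸) = 7.173×10⁹ K⁴.
T = (7.173×10⁹)^(1/4).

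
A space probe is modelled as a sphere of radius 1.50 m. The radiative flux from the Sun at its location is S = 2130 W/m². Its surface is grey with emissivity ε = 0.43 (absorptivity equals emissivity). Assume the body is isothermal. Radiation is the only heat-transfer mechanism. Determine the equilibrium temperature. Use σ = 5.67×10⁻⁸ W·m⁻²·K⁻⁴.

T ≈ 311 K

At equilibrium, absorbed power = emitted power.
Absorbing cross-section = πr² = 7.069 m²; emitting surface = 4πr² = 28.27 m² (ratio 4).
εS·A_cross = εσ·A_surf·T⁴  ⇒  T⁴ = S/(4σ)   (ε cancels).
T⁴ = 2130/(4·5.67×10⁻⁸) = 9.392×10⁹ K⁴.
T = (9.392×10⁹)^(1/4).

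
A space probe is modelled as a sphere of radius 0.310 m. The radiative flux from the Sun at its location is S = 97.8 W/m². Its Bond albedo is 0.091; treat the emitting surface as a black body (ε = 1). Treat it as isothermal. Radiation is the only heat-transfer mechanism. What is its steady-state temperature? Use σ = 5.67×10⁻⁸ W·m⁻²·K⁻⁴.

At equilibrium, absorbed power = emitted power.
Absorbing cross-section = πr² = 0.3019 m²; emitting surface = 4πr² = 1.208 m² (ratio 4).
(1−a)S·A_cross = εσ·A_surf·T⁴  ⇒  T⁴ = (1−a)S/(4σ).
T⁴ = 0.909·97.8/(4·5.67×10⁻⁸) = 3.920×10⁸ K⁴.
T = (3.920×10⁸)^(1/4).

T ≈ 141 K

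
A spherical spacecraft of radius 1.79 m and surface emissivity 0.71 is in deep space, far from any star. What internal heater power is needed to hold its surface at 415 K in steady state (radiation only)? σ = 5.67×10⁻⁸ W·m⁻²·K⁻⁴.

P = εσ·4πr²·T⁴.
4πr² = 40.26 m²; T⁴ = 2.966×10¹⁰ K⁴.
P = 0.71·5.67×10⁻⁸·40.26·2.966×10¹⁰.

P ≈ 48100 W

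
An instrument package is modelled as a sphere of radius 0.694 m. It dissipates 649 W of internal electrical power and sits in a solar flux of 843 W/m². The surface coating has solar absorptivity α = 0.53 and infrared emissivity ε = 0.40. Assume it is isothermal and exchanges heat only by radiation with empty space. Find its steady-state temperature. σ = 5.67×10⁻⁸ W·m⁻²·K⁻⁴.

T ≈ 313 K

At steady state, absorbed solar power + internal power = radiated power.
Absorbed: α·S·A_cross = 0.53·843·1.513 = 676.0 W (cross-section πr²).
Total input = 676.0 + 649 = 1325 W.
Radiated: εσ·A_surf·T⁴ with A_surf = 4πr² = 6.052 m².
T⁴ = 1325/(0.40·5.67×10⁻⁸·6.052) = 9.653×10⁹ K⁴.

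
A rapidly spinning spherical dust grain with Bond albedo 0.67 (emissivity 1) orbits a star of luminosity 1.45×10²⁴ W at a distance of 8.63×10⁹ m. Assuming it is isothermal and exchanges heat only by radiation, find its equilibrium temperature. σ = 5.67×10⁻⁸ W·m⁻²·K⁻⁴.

T ≈ 218 K

First find the stellar flux at distance d: S = L/(4πd²) = 1.45×10²⁴/(4π·(8.63×10⁹)²) = 1549 W/m².
For an isothermal sphere, absorbed (1−a)S·πr² = emitted σ·4πr²·T⁴, so T⁴ = (1−a)S/(4σ).
T⁴ = 0.330·1549/(4·5.67×10⁻⁸) = 2.254×10⁹ K⁴.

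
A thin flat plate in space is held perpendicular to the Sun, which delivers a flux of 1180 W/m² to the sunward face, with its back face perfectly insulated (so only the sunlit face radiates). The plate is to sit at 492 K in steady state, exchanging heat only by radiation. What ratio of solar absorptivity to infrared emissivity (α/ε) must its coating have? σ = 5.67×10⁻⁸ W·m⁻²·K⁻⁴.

Balance: αS·A = εσ·1A·T⁴ ⇒ α/ε = σT⁴/S.
α/ε = 5.67×10⁻⁸·(492)⁴/1180 = 5.67×10⁻⁸·5.859×10¹⁰/1180.

α/ε ≈ 2.82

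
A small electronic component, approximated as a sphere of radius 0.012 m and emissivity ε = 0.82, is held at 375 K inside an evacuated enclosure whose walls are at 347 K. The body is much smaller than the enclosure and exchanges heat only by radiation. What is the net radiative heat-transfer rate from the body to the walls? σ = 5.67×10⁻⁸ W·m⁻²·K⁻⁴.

P_net ≈ 0.444 W

For a small grey body in a large enclosure: P_net = εσA(T_body⁴ − T_wall⁴).
A = 4πr² = 0.001810 m²; T_body⁴ − T_wall⁴ = 1.978×10¹⁰ − 1.450×10¹⁰ = 5.277×10⁹ K⁴.
|P_net| = 0.82·5.67×10⁻⁸·0.001810·5.277×10⁹.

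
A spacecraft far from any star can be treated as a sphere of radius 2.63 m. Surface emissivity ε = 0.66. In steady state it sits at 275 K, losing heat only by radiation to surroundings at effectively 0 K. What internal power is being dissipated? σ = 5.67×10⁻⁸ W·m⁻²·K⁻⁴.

P ≈ 18600 W

Steady state: P = εσA T⁴.
A = 4πr² = 86.92 m²; T⁴ = (275)⁴ = 5.719×10⁹ K⁴.
P = 0.66 × 5.67×10⁻⁸ × 86.92 × 5.719×10⁹.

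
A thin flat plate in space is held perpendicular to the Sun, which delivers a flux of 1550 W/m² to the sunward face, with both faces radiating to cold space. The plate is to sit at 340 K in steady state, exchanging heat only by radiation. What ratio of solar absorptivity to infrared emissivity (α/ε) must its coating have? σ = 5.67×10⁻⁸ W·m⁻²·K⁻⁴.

α/ε ≈ 0.978

Balance: αS·A = εσ·2A·T⁴ ⇒ α/ε = 2σT⁴/S.
α/ε = 2·5.67×10⁻⁸·(340)⁴/1550 = 2·5.67×10⁻⁸·1.336×10¹⁰/1550.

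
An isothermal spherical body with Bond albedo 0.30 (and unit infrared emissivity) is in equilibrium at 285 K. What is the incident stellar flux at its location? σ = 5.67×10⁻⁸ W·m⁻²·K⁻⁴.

S ≈ 2140 W/m²

(1−a)S·πr² = σ·4πr²·T⁴ ⇒ S = 4σT⁴/(1−a).
S = 4·5.67×10⁻⁸·6.598×10⁹/0.700.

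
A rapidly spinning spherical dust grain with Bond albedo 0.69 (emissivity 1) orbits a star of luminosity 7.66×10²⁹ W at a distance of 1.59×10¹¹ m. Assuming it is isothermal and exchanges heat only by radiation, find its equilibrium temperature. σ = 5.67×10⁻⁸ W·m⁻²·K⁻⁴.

T ≈ 1350 K

First find the stellar flux at distance d: S = L/(4πd²) = 7.66×10²⁹/(4π·(1.59×10¹¹)²) = 2.411×10⁶ W/m².
For an isothermal sphere, absorbed (1−a)S·πr² = emitted σ·4πr²·T⁴, so T⁴ = (1−a)S/(4σ).
T⁴ = 0.310·2.411×10⁶/(4·5.67×10⁻⁸) = 3.296×10¹² K⁴.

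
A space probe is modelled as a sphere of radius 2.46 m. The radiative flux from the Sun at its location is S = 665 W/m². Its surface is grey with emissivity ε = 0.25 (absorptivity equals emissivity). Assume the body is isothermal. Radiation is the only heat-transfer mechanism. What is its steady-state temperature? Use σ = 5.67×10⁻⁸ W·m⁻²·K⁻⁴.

T ≈ 233 K

At equilibrium, absorbed power = emitted power.
Absorbing cross-section = πr² = 19.01 m²; emitting surface = 4πr² = 76.05 m² (ratio 4).
εS·A_cross = εσ·A_surf·T⁴  ⇒  T⁴ = S/(4σ)   (ε cancels).
T⁴ = 665/(4·5.67×10⁻⁸) = 2.932×10⁹ K⁴.
T = (2.932×10⁹)^(1/4).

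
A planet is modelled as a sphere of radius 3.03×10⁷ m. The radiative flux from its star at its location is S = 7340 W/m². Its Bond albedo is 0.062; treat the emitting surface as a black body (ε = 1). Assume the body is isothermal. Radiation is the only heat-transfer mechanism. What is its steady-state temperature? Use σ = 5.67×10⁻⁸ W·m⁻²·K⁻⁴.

T ≈ 417 K

At equilibrium, absorbed power = emitted power.
Absorbing cross-section = πr² = 2.884×10¹⁵ m²; emitting surface = 4πr² = 1.154×10¹⁶ m² (ratio 4).
(1−a)S·A_cross = εσ·A_surf·T⁴  ⇒  T⁴ = (1−a)S/(4σ).
T⁴ = 0.938·7340/(4·5.67×10⁻⁸) = 3.036×10¹⁰ K⁴.
T = (3.036×10¹⁰)^(1/4).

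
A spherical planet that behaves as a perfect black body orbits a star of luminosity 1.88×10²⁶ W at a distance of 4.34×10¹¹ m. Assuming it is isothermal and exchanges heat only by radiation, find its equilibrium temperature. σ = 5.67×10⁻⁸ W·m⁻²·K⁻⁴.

First find the stellar flux at distance d: S = L/(4πd²) = 1.88×10²⁶/(4π·(4.34×10¹¹)²) = 79.43 W/m².
For an isothermal sphere, absorbed (1−a)S·πr² = emitted σ·4πr²·T⁴, so T⁴ = (1−a)S/(4σ).
T⁴ = 1.00·79.43/(4·5.67×10⁻⁸) = 3.502×10⁸ K⁴.

T ≈ 137 K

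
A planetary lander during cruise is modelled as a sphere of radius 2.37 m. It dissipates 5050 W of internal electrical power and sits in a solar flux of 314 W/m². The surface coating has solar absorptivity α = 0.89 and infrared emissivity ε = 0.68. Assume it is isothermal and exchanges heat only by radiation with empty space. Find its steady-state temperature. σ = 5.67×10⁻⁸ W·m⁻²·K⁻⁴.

At steady state, absorbed solar power + internal power = radiated power.
Absorbed: α·S·A_cross = 0.89·314·17.65 = 4931 W (cross-section πr²).
Total input = 4931 + 5050 = 9981 W.
Radiated: εσ·A_surf·T⁴ with A_surf = 4πr² = 70.58 m².
T⁴ = 9981/(0.68·5.67×10⁻⁸·70.58) = 3.668×10⁹ K⁴.

T ≈ 246 K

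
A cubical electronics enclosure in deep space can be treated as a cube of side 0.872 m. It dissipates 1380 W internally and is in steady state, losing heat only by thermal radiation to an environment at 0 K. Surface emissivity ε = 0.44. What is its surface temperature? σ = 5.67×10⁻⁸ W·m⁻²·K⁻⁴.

T ≈ 332 K

Steady state: internal power = radiated power, P = εσA T⁴.
Radiating area A = 6L² = 4.562 m².
T⁴ = P/(εσA) = 1380/(0.44·5.67×10⁻⁸·4.562) = 1.212×10¹⁰ K⁴.
T = (1.212×10¹⁰)^(1/4).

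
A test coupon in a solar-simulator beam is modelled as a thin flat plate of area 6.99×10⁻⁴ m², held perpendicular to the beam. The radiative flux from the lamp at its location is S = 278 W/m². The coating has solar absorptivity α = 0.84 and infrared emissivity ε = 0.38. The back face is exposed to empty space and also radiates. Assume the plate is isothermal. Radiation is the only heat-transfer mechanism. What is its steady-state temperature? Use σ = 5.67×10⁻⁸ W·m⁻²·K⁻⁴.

At equilibrium, absorbed power = emitted power.
Absorbing cross-section = A = 6.990×10⁻⁴ m²; emitting surface = 2A = 0.001398 m² (ratio 2).
αS·A_cross = εσ·A_surf·T⁴  ⇒  T⁴ = αS/(ε·2σ).
T⁴ = 0.840·278/(0.38·2·5.67×10⁻⁸) = 5.419×10⁹ K⁴.
T = (5.419×10⁹)^(1/4).

T ≈ 271 K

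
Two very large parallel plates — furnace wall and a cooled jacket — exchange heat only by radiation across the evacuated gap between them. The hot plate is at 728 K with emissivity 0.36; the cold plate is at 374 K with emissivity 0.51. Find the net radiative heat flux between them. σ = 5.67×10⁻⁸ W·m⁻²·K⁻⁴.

q ≈ 3960 W/m²

For two infinite grey parallel plates, q = σ(T₁⁴ − T₂⁴)/(1/ε₁ + 1/ε₂ − 1).
T₁⁴ − T₂⁴ = 2.809×10¹¹ − 1.957×10¹⁰ = 2.613×10¹¹ K⁴.
1/ε₁ + 1/ε₂ − 1 = 2.778 + 1.961 − 1 = 3.739.
q = 5.67×10⁻⁸ × 2.613×10¹¹ / 3.739.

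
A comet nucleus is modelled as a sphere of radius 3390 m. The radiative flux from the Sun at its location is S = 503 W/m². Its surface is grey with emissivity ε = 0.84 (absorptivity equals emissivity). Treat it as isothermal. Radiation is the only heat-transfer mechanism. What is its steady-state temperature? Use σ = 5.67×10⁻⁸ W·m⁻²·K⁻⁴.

At equilibrium, absorbed power = emitted power.
Absorbing cross-section = πr² = 3.610×10⁷ m²; emitting surface = 4πr² = 1.444×10⁸ m² (ratio 4).
εS·A_cross = εσ·A_surf·T⁴  ⇒  T⁴ = S/(4σ)   (ε cancels).
T⁴ = 503/(4·5.67×10⁻⁸) = 2.218×10⁹ K⁴.
T = (2.218×10⁹)^(1/4).

T ≈ 217 K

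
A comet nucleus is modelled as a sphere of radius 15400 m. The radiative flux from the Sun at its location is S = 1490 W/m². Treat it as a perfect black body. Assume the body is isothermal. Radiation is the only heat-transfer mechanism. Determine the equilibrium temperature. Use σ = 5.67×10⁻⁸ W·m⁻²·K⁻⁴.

At equilibrium, absorbed power = emitted power.
Absorbing cross-section = πr² = 7.451×10⁸ m²; emitting surface = 4πr² = 2.980×10⁹ m² (ratio 4).
S·A_cross = εσ·A_surf·T⁴  ⇒  T⁴ = S/(4σ).
T⁴ = 1.00·1490/(4·5.67×10⁻⁸) = 6.570×10⁹ K⁴.
T = (6.570×10⁹)^(1/4).

T ≈ 285 K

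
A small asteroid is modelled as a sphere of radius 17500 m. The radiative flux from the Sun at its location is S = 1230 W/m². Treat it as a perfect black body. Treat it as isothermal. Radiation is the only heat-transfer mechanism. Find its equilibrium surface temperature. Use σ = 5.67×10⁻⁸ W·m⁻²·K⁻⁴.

T ≈ 271 K

At equilibrium, absorbed power = emitted power.
Absorbing cross-section = πr² = 9.621×10⁸ m²; emitting surface = 4πr² = 3.848×10⁹ m² (ratio 4).
S·A_cross = εσ·A_surf·T⁴  ⇒  T⁴ = S/(4σ).
T⁴ = 1.00·1230/(4·5.67×10⁻⁸) = 5.423×10⁹ K⁴.
T = (5.423×10⁹)^(1/4).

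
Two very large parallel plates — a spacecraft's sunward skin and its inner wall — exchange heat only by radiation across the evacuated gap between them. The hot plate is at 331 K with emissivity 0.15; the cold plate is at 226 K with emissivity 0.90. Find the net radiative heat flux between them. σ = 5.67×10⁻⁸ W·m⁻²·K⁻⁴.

For two infinite grey parallel plates, q = σ(T₁⁴ − T₂⁴)/(1/ε₁ + 1/ε₂ − 1).
T₁⁴ − T₂⁴ = 1.200×10¹⁰ − 2.609×10⁹ = 9.395×10⁹ K⁴.
1/ε₁ + 1/ε₂ − 1 = 6.667 + 1.111 − 1 = 6.778.
q = 5.67×10⁻⁸ × 9.395×10⁹ / 6.778.

q ≈ 78.6 W/m²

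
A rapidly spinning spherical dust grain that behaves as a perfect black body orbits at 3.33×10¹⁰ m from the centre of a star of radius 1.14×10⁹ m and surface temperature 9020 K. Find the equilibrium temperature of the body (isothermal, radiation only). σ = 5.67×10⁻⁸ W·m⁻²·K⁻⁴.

T ≈ 1180 K

The star's surface emits σT_*⁴; at distance d the flux is S = σT_*⁴(R_*/d)².
S = 5.67×10⁻⁸·(9020)⁴·(1.14×10⁹/3.33×10¹⁰)² = 4.399×10⁵ W/m².
For an isothermal sphere T⁴ = (1−a)S/(4σ) = 1.939×10¹² K⁴.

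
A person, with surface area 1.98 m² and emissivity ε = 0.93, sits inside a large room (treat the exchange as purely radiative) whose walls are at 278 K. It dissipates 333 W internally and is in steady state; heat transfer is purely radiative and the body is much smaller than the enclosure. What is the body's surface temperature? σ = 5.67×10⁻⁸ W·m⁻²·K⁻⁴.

For a small grey body in a large enclosure, net radiated power = εσA(T⁴ − T_w⁴).
Steady state: P = εσA(T⁴ − T_w⁴) with A = 1.98 m².
T⁴ = P/(εσA) + T_w⁴ = 333/(0.93·5.67×10⁻⁸·1.980) + (278)⁴
    = 3.189×10⁹ + 5.973×10⁹ = 9.162×10⁹ K⁴.

T ≈ 309 K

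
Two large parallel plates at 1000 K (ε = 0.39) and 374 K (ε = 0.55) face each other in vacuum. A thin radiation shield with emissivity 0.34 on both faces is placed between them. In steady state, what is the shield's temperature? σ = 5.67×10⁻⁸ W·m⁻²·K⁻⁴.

T_s ≈ 826 K

In steady state the net flux on the hot side equals that on the cold side.
σ(T₁⁴−T_s⁴)/D₁ = σ(T_s⁴−T₂⁴)/D₂, with D₁ = 1/ε₁+1/ε_s−1 = 4.505, D₂ = 1/ε_s+1/ε₂−1 = 3.759.
Solve for T_s⁴: T_s⁴ = (D₂·T₁⁴ + D₁·T₂⁴)/(D₁+D₂) = 4.655×10¹¹ K⁴.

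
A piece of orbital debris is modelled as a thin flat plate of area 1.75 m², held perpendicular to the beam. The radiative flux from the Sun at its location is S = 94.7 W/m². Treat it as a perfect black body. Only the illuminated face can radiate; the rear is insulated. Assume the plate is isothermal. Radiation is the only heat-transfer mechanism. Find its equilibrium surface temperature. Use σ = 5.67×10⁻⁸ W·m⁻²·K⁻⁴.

T ≈ 202 K

At equilibrium, absorbed power = emitted power.
Absorbing cross-section = A = 1.750 m²; emitting surface = A = 1.750 m² (ratio 1).
S·A_cross = εσ·A_surf·T⁴  ⇒  T⁴ = S/(1σ).
T⁴ = 1.00·94.7/(1·5.67×10⁻⁸) = 1.670×10⁹ K⁴.
T = (1.670×10⁹)^(1/4).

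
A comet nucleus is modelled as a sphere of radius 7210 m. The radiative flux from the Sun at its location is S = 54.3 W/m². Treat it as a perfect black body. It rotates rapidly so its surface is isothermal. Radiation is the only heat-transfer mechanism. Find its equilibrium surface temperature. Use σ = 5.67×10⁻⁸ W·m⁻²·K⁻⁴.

T ≈ 124 K

At equilibrium, absorbed power = emitted power.
Absorbing cross-section = πr² = 1.633×10⁸ m²; emitting surface = 4πr² = 6.533×10⁸ m² (ratio 4).
S·A_cross = εσ·A_surf·T⁴  ⇒  T⁴ = S/(4σ).
T⁴ = 1.00·54.3/(4·5.67×10⁻⁸) = 2.394×10⁸ K⁴.
T = (2.394×10⁸)^(1/4).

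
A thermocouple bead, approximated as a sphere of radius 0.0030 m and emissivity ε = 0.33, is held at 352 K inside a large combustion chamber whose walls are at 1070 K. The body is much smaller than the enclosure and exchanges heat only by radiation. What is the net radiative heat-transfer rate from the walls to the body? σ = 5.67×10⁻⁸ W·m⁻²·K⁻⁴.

For a small grey body in a large enclosure: P_net = εσA(T_body⁴ − T_wall⁴).
A = 4πr² = 1.131×10⁻⁴ m²; T_body⁴ − T_wall⁴ = 1.535×10¹⁰ − 1.311×10¹² = -1.295×10¹² K⁴.
|P_net| = 0.33·5.67×10⁻⁸·1.131×10⁻⁴·1.295×10¹².

P_net ≈ 2.74 W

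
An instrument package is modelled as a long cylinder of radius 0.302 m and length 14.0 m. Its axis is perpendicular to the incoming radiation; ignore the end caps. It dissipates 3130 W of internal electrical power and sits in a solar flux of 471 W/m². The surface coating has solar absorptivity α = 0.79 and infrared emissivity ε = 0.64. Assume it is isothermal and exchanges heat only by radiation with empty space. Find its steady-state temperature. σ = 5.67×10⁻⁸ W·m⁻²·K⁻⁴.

T ≈ 284 K

At steady state, absorbed solar power + internal power = radiated power.
Absorbed: α·S·A_cross = 0.79·471·8.456 = 3146 W (cross-section 2rL).
Total input = 3146 + 3130 = 6276 W.
Radiated: εσ·A_surf·T⁴ with A_surf = 2πrL = 26.57 m².
T⁴ = 6276/(0.64·5.67×10⁻⁸·26.57) = 6.511×10⁹ K⁴.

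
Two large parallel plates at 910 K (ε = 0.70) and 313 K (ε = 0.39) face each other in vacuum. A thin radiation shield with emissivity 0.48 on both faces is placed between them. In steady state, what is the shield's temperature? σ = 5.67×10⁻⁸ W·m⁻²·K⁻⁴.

T_s ≈ 800 K

In steady state the net flux on the hot side equals that on the cold side.
σ(T₁⁴−T_s⁴)/D₁ = σ(T_s⁴−T₂⁴)/D₂, with D₁ = 1/ε₁+1/ε_s−1 = 2.512, D₂ = 1/ε_s+1/ε₂−1 = 3.647.
Solve for T_s⁴: T_s⁴ = (D₂·T₁⁴ + D₁·T₂⁴)/(D₁+D₂) = 4.100×10¹¹ K⁴.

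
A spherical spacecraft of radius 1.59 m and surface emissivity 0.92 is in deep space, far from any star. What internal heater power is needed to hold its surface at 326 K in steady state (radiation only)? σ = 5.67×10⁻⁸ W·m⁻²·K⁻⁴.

P = εσ·4πr²·T⁴.
4πr² = 31.77 m²; T⁴ = 1.129×10¹⁰ K⁴.
P = 0.92·5.67×10⁻⁸·31.77·1.129×10¹⁰.

P ≈ 18700 W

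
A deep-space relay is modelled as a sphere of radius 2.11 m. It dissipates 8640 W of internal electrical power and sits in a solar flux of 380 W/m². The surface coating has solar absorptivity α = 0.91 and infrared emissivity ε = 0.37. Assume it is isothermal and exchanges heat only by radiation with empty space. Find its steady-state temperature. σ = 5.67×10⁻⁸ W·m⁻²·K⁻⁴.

At steady state, absorbed solar power + internal power = radiated power.
Absorbed: α·S·A_cross = 0.91·380·13.99 = 4837 W (cross-section πr²).
Total input = 4837 + 8640 = 13480 W.
Radiated: εσ·A_surf·T⁴ with A_surf = 4πr² = 55.95 m².
T⁴ = 13480/(0.37·5.67×10⁻⁸·55.95) = 1.148×10¹⁰ K⁴.

T ≈ 327 K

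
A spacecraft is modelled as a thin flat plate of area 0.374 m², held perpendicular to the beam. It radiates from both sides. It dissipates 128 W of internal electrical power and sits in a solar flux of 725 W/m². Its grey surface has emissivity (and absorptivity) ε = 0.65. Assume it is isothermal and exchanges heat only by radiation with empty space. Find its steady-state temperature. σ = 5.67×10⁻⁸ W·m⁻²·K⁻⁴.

At steady state, absorbed solar power + internal power = radiated power.
Absorbed: α·S·A_cross = 0.65·725·0.3740 = 176.2 W (cross-section A).
Total input = 176.2 + 128 = 304.2 W.
Radiated: εσ·A_surf·T⁴ with A_surf = 2A = 0.7480 m².
T⁴ = 304.2/(0.65·5.67×10⁻⁸·0.7480) = 1.104×10¹⁰ K⁴.

T ≈ 324 K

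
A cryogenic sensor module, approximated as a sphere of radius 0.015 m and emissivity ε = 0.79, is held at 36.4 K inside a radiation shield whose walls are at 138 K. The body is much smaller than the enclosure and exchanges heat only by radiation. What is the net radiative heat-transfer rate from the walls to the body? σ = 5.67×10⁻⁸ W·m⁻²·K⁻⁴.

P_net ≈ 0.0457 W

For a small grey body in a large enclosure: P_net = εσA(T_body⁴ − T_wall⁴).
A = 4πr² = 0.002827 m²; T_body⁴ − T_wall⁴ = 1.756×10⁶ − 3.627×10⁸ = -3.609×10⁸ K⁴.
|P_net| = 0.79·5.67×10⁻⁸·0.002827·3.609×10⁸.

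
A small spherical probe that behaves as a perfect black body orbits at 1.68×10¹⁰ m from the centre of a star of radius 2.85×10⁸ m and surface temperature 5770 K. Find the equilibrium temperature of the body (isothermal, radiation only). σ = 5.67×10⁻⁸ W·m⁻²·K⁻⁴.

The star's surface emits σT_*⁴; at distance d the flux is S = σT_*⁴(R_*/d)².
S = 5.67×10⁻⁸·(5770)⁴·(2.85×10⁸/1.68×10¹⁰)² = 18090 W/m².
For an isothermal sphere T⁴ = (1−a)S/(4σ) = 7.975×10¹⁰ K⁴.

T ≈ 531 K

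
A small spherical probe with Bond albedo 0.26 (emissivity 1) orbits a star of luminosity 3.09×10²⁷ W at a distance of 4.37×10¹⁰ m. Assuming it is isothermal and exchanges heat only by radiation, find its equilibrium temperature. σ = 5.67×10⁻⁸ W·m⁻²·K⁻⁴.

T ≈ 805 K

First find the stellar flux at distance d: S = L/(4πd²) = 3.09×10²⁷/(4π·(4.37×10¹⁰)²) = 1.288×10⁵ W/m².
For an isothermal sphere, absorbed (1−a)S·πr² = emitted σ·4πr²·T⁴, so T⁴ = (1−a)S/(4σ).
T⁴ = 0.740·1.288×10⁵/(4·5.67×10⁻⁸) = 4.201×10¹¹ K⁴.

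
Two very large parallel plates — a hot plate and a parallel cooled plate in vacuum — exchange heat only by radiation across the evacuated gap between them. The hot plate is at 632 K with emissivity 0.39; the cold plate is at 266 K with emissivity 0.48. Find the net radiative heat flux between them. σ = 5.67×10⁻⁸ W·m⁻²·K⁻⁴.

For two infinite grey parallel plates, q = σ(T₁⁴ − T₂⁴)/(1/ε₁ + 1/ε₂ − 1).
T₁⁴ − T₂⁴ = 1.595×10¹¹ − 5.006×10⁹ = 1.545×10¹¹ K⁴.
1/ε₁ + 1/ε₂ − 1 = 2.564 + 2.083 − 1 = 3.647.
q = 5.67×10⁻⁸ × 1.545×10¹¹ / 3.647.

q ≈ 2400 W/m²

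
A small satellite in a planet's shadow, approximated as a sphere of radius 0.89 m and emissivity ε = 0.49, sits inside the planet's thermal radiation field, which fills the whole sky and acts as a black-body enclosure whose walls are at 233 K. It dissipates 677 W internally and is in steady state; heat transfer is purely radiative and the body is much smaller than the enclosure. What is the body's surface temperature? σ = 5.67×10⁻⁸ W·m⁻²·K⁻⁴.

For a small grey body in a large enclosure, net radiated power = εσA(T⁴ − T_w⁴).
Steady state: P = εσA(T⁴ − T_w⁴) with A = 4πr² = 9.954 m².
T⁴ = P/(εσA) + T_w⁴ = 677/(0.49·5.67×10⁻⁸·9.954) + (233)⁴
    = 2.448×10⁹ + 2.947×10⁹ = 5.395×10⁹ K⁴.

T ≈ 271 K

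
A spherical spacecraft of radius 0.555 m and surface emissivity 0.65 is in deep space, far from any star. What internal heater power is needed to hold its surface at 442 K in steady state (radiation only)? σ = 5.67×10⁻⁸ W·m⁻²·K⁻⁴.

P = εσ·4πr²·T⁴.
4πr² = 3.871 m²; T⁴ = 3.817×10¹⁰ K⁴.
P = 0.65·5.67×10⁻⁸·3.871·3.817×10¹⁰.

P ≈ 5440 W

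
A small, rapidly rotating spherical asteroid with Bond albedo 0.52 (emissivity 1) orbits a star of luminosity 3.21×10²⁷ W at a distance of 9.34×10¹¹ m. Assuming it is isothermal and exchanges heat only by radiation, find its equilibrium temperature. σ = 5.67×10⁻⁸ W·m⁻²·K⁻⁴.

First find the stellar flux at distance d: S = L/(4πd²) = 3.21×10²⁷/(4π·(9.34×10¹¹)²) = 292.8 W/m².
For an isothermal sphere, absorbed (1−a)S·πr² = emitted σ·4πr²·T⁴, so T⁴ = (1−a)S/(4σ).
T⁴ = 0.480·292.8/(4·5.67×10⁻⁸) = 6.197×10⁸ K⁴.

T ≈ 158 K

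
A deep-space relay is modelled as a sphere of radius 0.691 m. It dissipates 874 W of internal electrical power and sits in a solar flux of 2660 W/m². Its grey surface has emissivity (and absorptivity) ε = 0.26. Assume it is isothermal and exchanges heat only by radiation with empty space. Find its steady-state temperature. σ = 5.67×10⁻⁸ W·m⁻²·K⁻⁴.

T ≈ 383 K

At steady state, absorbed solar power + internal power = radiated power.
Absorbed: α·S·A_cross = 0.26·2660·1.500 = 1037 W (cross-section πr²).
Total input = 1037 + 874 = 1911 W.
Radiated: εσ·A_surf·T⁴ with A_surf = 4πr² = 6.000 m².
T⁴ = 1911/(0.26·5.67×10⁻⁸·6.000) = 2.161×10¹⁰ K⁴.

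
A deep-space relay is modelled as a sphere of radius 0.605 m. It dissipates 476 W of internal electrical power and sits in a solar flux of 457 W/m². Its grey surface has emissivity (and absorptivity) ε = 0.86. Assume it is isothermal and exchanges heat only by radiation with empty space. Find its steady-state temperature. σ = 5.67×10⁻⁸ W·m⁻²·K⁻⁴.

At steady state, absorbed solar power + internal power = radiated power.
Absorbed: α·S·A_cross = 0.86·457·1.150 = 451.9 W (cross-section πr²).
Total input = 451.9 + 476 = 927.9 W.
Radiated: εσ·A_surf·T⁴ with A_surf = 4πr² = 4.600 m².
T⁴ = 927.9/(0.86·5.67×10⁻⁸·4.600) = 4.137×10⁹ K⁴.

T ≈ 254 K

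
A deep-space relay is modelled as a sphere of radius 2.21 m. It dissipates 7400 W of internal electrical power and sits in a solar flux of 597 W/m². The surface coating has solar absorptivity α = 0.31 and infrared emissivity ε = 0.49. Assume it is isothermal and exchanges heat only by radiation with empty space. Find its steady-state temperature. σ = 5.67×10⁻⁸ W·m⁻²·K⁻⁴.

At steady state, absorbed solar power + internal power = radiated power.
Absorbed: α·S·A_cross = 0.31·597·15.34 = 2840 W (cross-section πr²).
Total input = 2840 + 7400 = 10240 W.
Radiated: εσ·A_surf·T⁴ with A_surf = 4πr² = 61.38 m².
T⁴ = 10240/(0.49·5.67×10⁻⁸·61.38) = 6.005×10⁹ K⁴.

T ≈ 278 K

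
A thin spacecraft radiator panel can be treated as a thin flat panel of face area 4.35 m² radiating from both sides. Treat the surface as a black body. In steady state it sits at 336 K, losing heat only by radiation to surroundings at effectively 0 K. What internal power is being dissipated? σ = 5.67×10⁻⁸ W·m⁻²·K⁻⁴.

P ≈ 6290 W

Steady state: P = εσA T⁴.
A = 2·4.35 = 8.700 m²; T⁴ = (336)⁴ = 1.275×10¹⁰ K⁴.
P = 1.0 × 5.67×10⁻⁸ × 8.700 × 1.275×10¹⁰.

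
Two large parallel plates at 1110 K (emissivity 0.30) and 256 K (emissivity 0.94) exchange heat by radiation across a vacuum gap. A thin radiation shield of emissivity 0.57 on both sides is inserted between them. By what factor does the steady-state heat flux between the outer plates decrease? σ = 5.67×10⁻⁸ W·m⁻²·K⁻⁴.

factor ≈ 1.74

Without shield: q₀ = σΔ(T⁴)/(1/ε₁+1/ε₂−1) with denominator 3.397.
With shield the two gaps are in series; the resistances add: (1/ε₁+1/ε_s−1)+(1/ε_s+1/ε₂−1) = 4.088+1.818 = 5.906.
Heat-flux ratio q₀/q = 5.906/3.397.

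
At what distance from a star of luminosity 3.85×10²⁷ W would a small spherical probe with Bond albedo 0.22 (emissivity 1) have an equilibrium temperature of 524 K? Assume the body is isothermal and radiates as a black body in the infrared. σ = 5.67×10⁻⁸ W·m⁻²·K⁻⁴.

For an isothermal black-emitting sphere, (1−a)S·πr² = σ·4πr²·T⁴ ⇒ S = 4σT⁴/(1−a).
S = 4·5.67×10⁻⁸·(524)⁴/0.780 = 21920 W/m².
Flux falls as S = L/(4πd²), so d = √(L/(4πS)) = √(3.85×10²⁷/(4π·21920)).

d ≈ 1.18×10¹¹ m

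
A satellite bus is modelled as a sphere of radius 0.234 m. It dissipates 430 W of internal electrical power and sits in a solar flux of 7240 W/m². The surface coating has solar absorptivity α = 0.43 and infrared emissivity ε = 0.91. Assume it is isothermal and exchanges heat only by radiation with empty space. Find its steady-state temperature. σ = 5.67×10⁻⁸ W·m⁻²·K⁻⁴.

At steady state, absorbed solar power + internal power = radiated power.
Absorbed: α·S·A_cross = 0.43·7240·0.1720 = 535.5 W (cross-section πr²).
Total input = 535.5 + 430 = 965.5 W.
Radiated: εσ·A_surf·T⁴ with A_surf = 4πr² = 0.6881 m².
T⁴ = 965.5/(0.91·5.67×10⁻⁸·0.6881) = 2.720×10¹⁰ K⁴.

T ≈ 406 K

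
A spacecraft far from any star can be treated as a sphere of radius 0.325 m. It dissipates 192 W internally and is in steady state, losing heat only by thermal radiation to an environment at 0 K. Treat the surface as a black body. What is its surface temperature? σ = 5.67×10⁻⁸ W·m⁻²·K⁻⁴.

Steady state: internal power = radiated power, P = εσA T⁴.
Radiating area A = 4πr² = 1.327 m².
T⁴ = P/(εσA) = 192/(1.0·5.67×10⁻⁸·1.327) = 2.551×10⁹ K⁴.
T = (2.551×10⁹)^(1/4).

T ≈ 225 K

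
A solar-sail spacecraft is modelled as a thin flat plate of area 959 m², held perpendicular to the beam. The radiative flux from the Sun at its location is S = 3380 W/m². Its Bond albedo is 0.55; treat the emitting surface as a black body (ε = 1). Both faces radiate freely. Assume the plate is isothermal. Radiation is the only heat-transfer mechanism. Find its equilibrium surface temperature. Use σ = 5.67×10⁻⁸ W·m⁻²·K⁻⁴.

T ≈ 340 K

At equilibrium, absorbed power = emitted power.
Absorbing cross-section = A = 959.0 m²; emitting surface = 2A = 1918 m² (ratio 2).
(1−a)S·A_cross = εσ·A_surf·T⁴  ⇒  T⁴ = (1−a)S/(2σ).
T⁴ = 0.450·3380/(2·5.67×10⁻⁸) = 1.341×10¹⁰ K⁴.
T = (1.341×10¹⁰)^(1/4).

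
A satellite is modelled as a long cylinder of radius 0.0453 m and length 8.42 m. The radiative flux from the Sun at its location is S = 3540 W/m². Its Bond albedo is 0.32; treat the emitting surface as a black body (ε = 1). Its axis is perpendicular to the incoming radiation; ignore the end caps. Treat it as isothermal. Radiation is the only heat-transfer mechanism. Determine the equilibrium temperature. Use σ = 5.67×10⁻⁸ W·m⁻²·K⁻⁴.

T ≈ 341 K

At equilibrium, absorbed power = emitted power.
Absorbing cross-section = 2rL = 0.7629 m²; emitting surface = 2πrL = 2.397 m² (ratio π).
(1−a)S·A_cross = εσ·A_surf·T⁴  ⇒  T⁴ = (1−a)S/(πσ).
T⁴ = 0.680·3540/(π·5.67×10⁻⁸) = 1.351×10¹⁰ K⁴.
T = (1.351×10¹⁰)^(1/4).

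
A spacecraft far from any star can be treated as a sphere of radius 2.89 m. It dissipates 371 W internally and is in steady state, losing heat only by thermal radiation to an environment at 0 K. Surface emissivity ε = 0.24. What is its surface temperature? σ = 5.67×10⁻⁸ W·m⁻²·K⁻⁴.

T ≈ 127 K

Steady state: internal power = radiated power, P = εσA T⁴.
Radiating area A = 4πr² = 105.0 m².
T⁴ = P/(εσA) = 371/(0.24·5.67×10⁻⁸·105.0) = 2.598×10⁸ K⁴.
T = (2.598×10⁸)^(1/4).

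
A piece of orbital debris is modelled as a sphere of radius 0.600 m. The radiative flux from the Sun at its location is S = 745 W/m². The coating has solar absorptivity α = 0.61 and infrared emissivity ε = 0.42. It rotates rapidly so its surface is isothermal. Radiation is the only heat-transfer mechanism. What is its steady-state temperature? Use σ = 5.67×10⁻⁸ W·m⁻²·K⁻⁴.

At equilibrium, absorbed power = emitted power.
Absorbing cross-section = πr² = 1.131 m²; emitting surface = 4πr² = 4.524 m² (ratio 4).
αS·A_cross = εσ·A_surf·T⁴  ⇒  T⁴ = αS/(ε·4σ).
T⁴ = 0.610·745/(0.42·4·5.67×10⁻⁸) = 4.771×10⁹ K⁴.
T = (4.771×10⁹)^(1/4).

T ≈ 263 K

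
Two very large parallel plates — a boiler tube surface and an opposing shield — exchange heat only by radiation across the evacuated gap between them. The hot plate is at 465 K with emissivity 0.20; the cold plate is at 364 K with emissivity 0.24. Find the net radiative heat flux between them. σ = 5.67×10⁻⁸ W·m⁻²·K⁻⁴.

For two infinite grey parallel plates, q = σ(T₁⁴ − T₂⁴)/(1/ε₁ + 1/ε₂ − 1).
T₁⁴ − T₂⁴ = 4.675×10¹⁰ − 1.756×10¹⁰ = 2.920×10¹⁰ K⁴.
1/ε₁ + 1/ε₂ − 1 = 5.000 + 4.167 − 1 = 8.167.
q = 5.67×10⁻⁸ × 2.920×10¹⁰ / 8.167.

q ≈ 203 W/m²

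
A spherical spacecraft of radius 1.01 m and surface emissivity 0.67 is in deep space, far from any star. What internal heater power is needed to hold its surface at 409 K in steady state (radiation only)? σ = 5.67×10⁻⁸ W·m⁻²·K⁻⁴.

P = εσ·4πr²·T⁴.
4πr² = 12.82 m²; T⁴ = 2.798×10¹⁰ K⁴.
P = 0.67·5.67×10⁻⁸·12.82·2.798×10¹⁰.

P ≈ 13600 W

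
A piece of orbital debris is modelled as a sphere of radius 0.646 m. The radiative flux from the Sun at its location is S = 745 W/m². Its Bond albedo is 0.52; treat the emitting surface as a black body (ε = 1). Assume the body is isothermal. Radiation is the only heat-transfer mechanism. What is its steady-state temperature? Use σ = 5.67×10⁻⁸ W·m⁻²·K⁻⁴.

T ≈ 199 K

At equilibrium, absorbed power = emitted power.
Absorbing cross-section = πr² = 1.311 m²; emitting surface = 4πr² = 5.244 m² (ratio 4).
(1−a)S·A_cross = εσ·A_surf·T⁴  ⇒  T⁴ = (1−a)S/(4σ).
T⁴ = 0.480·745/(4·5.67×10⁻⁸) = 1.577×10⁹ K⁴.
T = (1.577×10⁹)^(1/4).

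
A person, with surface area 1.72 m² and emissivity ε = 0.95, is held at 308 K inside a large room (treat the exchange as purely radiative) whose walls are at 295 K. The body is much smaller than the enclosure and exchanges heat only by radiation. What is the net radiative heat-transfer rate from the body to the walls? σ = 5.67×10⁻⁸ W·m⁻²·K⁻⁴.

For a small grey body in a large enclosure: P_net = εσA(T_body⁴ − T_wall⁴).
A = 1.72 m²; T_body⁴ − T_wall⁴ = 8.999×10⁹ − 7.573×10⁹ = 1.426×10⁹ K⁴.
|P_net| = 0.95·5.67×10⁻⁸·1.720·1.426×10⁹.

P_net ≈ 132 W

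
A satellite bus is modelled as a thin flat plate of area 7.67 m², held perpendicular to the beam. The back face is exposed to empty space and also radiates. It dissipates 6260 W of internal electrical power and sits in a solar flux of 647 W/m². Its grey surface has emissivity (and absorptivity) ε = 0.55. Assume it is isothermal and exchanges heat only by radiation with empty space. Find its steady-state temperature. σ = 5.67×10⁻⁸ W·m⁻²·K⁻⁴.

At steady state, absorbed solar power + internal power = radiated power.
Absorbed: α·S·A_cross = 0.55·647·7.670 = 2729 W (cross-section A).
Total input = 2729 + 6260 = 8989 W.
Radiated: εσ·A_surf·T⁴ with A_surf = 2A = 15.34 m².
T⁴ = 8989/(0.55·5.67×10⁻⁸·15.34) = 1.879×10¹⁰ K⁴.

T ≈ 370 K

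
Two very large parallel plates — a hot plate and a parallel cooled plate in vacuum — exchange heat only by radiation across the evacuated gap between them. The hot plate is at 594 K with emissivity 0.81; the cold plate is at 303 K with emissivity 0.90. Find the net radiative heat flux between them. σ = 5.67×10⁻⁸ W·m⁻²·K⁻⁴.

q ≈ 4890 W/m²

For two infinite grey parallel plates, q = σ(T₁⁴ − T₂⁴)/(1/ε₁ + 1/ε₂ − 1).
T₁⁴ − T₂⁴ = 1.245×10¹¹ − 8.429×10⁹ = 1.161×10¹¹ K⁴.
1/ε₁ + 1/ε₂ − 1 = 1.235 + 1.111 − 1 = 1.346.
q = 5.67×10⁻⁸ × 1.161×10¹¹ / 1.346.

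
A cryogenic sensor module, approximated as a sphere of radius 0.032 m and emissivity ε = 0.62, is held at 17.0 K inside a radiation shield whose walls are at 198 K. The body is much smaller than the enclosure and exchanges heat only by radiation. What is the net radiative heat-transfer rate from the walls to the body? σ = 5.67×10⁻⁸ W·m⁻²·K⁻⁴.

For a small grey body in a large enclosure: P_net = εσA(T_body⁴ − T_wall⁴).
A = 4πr² = 0.01287 m²; T_body⁴ − T_wall⁴ = 83520 − 1.537×10⁹ = -1.537×10⁹ K⁴.
|P_net| = 0.62·5.67×10⁻⁸·0.01287·1.537×10⁹.

P_net ≈ 0.695 W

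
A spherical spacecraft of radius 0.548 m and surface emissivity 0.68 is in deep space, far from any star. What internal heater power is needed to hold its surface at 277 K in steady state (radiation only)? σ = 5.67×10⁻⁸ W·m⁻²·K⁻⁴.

P ≈ 857 W

P = εσ·4πr²·T⁴.
4πr² = 3.774 m²; T⁴ = 5.887×10⁹ K⁴.
P = 0.68·5.67×10⁻⁸·3.774·5.887×10⁹.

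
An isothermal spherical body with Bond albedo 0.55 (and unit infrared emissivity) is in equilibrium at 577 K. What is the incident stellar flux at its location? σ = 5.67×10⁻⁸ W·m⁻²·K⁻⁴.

S ≈ 55900 W/m²

(1−a)S·πr² = σ·4πr²·T⁴ ⇒ S = 4σT⁴/(1−a).
S = 4·5.67×10⁻⁸·1.108×10¹¹/0.450.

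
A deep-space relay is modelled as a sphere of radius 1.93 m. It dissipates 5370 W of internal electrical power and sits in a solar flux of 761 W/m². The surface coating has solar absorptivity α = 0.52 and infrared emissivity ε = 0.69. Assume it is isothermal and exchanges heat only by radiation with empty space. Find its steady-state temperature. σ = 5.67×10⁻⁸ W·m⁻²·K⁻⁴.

T ≈ 272 K

At steady state, absorbed solar power + internal power = radiated power.
Absorbed: α·S·A_cross = 0.52·761·11.70 = 4631 W (cross-section πr²).
Total input = 4631 + 5370 = 10000 W.
Radiated: εσ·A_surf·T⁴ with A_surf = 4πr² = 46.81 m².
T⁴ = 10000/(0.69·5.67×10⁻⁸·46.81) = 5.461×10⁹ K⁴.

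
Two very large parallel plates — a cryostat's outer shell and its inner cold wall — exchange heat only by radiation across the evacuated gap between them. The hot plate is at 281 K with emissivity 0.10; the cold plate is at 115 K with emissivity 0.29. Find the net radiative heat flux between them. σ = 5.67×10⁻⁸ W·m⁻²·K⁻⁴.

q ≈ 27.6 W/m²

For two infinite grey parallel plates, q = σ(T₁⁴ − T₂⁴)/(1/ε₁ + 1/ε₂ − 1).
T₁⁴ − T₂⁴ = 6.235×10⁹ − 1.749×10⁸ = 6.060×10⁹ K⁴.
1/ε₁ + 1/ε₂ − 1 = 10.00 + 3.448 − 1 = 12.45.
q = 5.67×10⁻⁸ × 6.060×10⁹ / 12.45.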